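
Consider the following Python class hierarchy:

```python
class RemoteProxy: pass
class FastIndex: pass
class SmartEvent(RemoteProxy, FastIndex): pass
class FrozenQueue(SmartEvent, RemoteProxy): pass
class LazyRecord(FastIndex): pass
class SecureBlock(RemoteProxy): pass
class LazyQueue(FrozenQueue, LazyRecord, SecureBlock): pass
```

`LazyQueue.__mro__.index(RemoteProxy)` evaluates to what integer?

L[LazyQueue] = LazyQueue + merge(L[FrozenQueue], L[LazyRecord], L[SecureBlock], [FrozenQueue LazyRecord SecureBlock])
  take FrozenQueue:  [FrozenQueue SmartEvent RemoteProxy FastIndex object] + [LazyRecord FastIndex object] + [SecureBlock RemoteProxy object] + [FrozenQueue LazyRecord SecureBlock]
  take SmartEvent:  [SmartEvent RemoteProxy FastIndex object] + [LazyRecord FastIndex object] + [SecureBlock RemoteProxy object] + [LazyRecord SecureBlock]
  take LazyRecord:  [RemoteProxy FastIndex object] + [LazyRecord FastIndex object] + [SecureBlock RemoteProxy object] + [LazyRecord SecureBlock]
  take SecureBlock:  [RemoteProxy FastIndex object] + [FastIndex object] + [SecureBlock RemoteProxy object] + [SecureBlock]
  take RemoteProxy:  [RemoteProxy FastIndex object] + [FastIndex object] + [RemoteProxy object]
  take FastIndex:  [FastIndex object] + [FastIndex object] + [object]
  take object:  [object] + [object] + [object]
MRO: LazyQueue FrozenQueue SmartEvent LazyRecord SecureBlock RemoteProxy FastIndex object
RemoteProxy sits at index 5.

5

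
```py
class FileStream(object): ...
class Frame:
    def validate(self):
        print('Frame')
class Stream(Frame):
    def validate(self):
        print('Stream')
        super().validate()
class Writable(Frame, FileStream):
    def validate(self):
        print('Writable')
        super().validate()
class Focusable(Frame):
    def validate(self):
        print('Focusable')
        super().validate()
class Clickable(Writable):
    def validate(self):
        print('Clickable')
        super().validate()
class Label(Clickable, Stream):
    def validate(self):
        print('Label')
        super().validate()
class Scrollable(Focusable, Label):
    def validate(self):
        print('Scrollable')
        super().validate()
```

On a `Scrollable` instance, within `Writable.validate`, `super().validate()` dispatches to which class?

Stream

L[Scrollable] = Scrollable + merge(L[Focusable], L[Label], [Focusable Label])
  take Focusable:  [Focusable Frame object] + [Label Clickable Writable Stream Frame FileStream object] + [Focusable Label]
  take Label:  [Frame object] + [Label Clickable Writable Stream Frame FileStream object] + [Label]
  take Clickable:  [Frame object] + [Clickable Writable Stream Frame FileStream object]
  take Writable:  [Frame object] + [Writable Stream Frame FileStream object]
  take Stream:  [Frame object] + [Stream Frame FileStream object]
  take Frame:  [Frame object] + [Frame FileStream object]
  take FileStream:  [object] + [FileStream object]
  take object:  [object] + [object]
MRO: Scrollable Focusable Label Clickable Writable Stream Frame FileStream object
super() in Writable.validate on a Scrollable instance goes to the class after Writable in Scrollable's MRO: Stream.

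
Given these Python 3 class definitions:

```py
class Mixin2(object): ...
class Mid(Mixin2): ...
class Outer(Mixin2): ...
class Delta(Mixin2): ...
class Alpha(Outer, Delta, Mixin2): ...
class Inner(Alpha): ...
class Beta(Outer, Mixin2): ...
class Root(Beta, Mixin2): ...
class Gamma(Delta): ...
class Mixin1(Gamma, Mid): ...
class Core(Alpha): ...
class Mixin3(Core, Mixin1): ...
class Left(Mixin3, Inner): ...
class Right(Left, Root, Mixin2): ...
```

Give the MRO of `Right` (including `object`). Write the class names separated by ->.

L[Right] = Right + merge(L[Left], L[Root], L[Mixin2], [Left Root Mixin2])
  take Left:  [Left Mixin3 Core Inner Alpha Outer Mixin1 Gamma Delta Mid Mixin2 object] + [Root Beta Outer Mixin2 object] + [Mixin2 object] + [Left Root Mixin2]
  take Mixin3:  [Mixin3 Core Inner Alpha Outer Mixin1 Gamma Delta Mid Mixin2 object] + [Root Beta Outer Mixin2 object] + [Mixin2 object] + [Root Mixin2]
  take Core:  [Core Inner Alpha Outer Mixin1 Gamma Delta Mid Mixin2 object] + [Root Beta Outer Mixin2 object] + [Mixin2 object] + [Root Mixin2]
  take Inner:  [Inner Alpha Outer Mixin1 Gamma Delta Mid Mixin2 object] + [Root Beta Outer Mixin2 object] + [Mixin2 object] + [Root Mixin2]
  take Alpha:  [Alpha Outer Mixin1 Gamma Delta Mid Mixin2 object] + [Root Beta Outer Mixin2 object] + [Mixin2 object] + [Root Mixin2]
  take Root:  [Outer Mixin1 Gamma Delta Mid Mixin2 object] + [Root Beta Outer Mixin2 object] + [Mixin2 object] + [Root Mixin2]
  take Beta:  [Outer Mixin1 Gamma Delta Mid Mixin2 object] + [Beta Outer Mixin2 object] + [Mixin2 object] + [Mixin2]
  take Outer:  [Outer Mixin1 Gamma Delta Mid Mixin2 object] + [Outer Mixin2 object] + [Mixin2 object] + [Mixin2]
  take Mixin1:  [Mixin1 Gamma Delta Mid Mixin2 object] + [Mixin2 object] + [Mixin2 object] + [Mixin2]
  take Gamma:  [Gamma Delta Mid Mixin2 object] + [Mixin2 object] + [Mixin2 object] + [Mixin2]
  take Delta:  [Delta Mid Mixin2 object] + [Mixin2 object] + [Mixin2 object] + [Mixin2]
  take Mid:  [Mid Mixin2 object] + [Mixin2 object] + [Mixin2 object] + [Mixin2]
  take Mixin2:  [Mixin2 object] + [Mixin2 object] + [Mixin2 object] + [Mixin2]
  take object:  [object] + [object] + [object]

Right -> Left -> Mixin3 -> Core -> Inner -> Alpha -> Root -> Beta -> Outer -> Mixin1 -> Gamma -> Delta -> Mid -> Mixin2 -> object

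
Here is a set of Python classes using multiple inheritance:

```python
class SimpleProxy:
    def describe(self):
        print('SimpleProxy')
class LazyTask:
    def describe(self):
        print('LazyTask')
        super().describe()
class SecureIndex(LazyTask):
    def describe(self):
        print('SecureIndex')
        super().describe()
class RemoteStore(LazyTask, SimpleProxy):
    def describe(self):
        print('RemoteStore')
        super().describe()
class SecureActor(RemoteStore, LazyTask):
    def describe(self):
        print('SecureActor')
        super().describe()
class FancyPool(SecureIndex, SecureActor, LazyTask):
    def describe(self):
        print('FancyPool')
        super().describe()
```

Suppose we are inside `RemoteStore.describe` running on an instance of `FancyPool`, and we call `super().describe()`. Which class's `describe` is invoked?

LazyTask

L[FancyPool] = FancyPool + merge(L[SecureIndex], L[SecureActor], L[LazyTask], [SecureIndex SecureActor LazyTask])
  take SecureIndex:  [SecureIndex LazyTask object] + [SecureActor RemoteStore LazyTask SimpleProxy object] + [LazyTask object] + [SecureIndex SecureActor LazyTask]
  take SecureActor:  [LazyTask object] + [SecureActor RemoteStore LazyTask SimpleProxy object] + [LazyTask object] + [SecureActor LazyTask]
  take RemoteStore:  [LazyTask object] + [RemoteStore LazyTask SimpleProxy object] + [LazyTask object] + [LazyTask]
  take LazyTask:  [LazyTask object] + [LazyTask SimpleProxy object] + [LazyTask object] + [LazyTask]
  take SimpleProxy:  [object] + [SimpleProxy object] + [object]
  take object:  [object] + [object] + [object]
MRO: FancyPool SecureIndex SecureActor RemoteStore LazyTask SimpleProxy object
super() in RemoteStore.describe on a FancyPool instance goes to the class after RemoteStore in FancyPool's MRO: LazyTask.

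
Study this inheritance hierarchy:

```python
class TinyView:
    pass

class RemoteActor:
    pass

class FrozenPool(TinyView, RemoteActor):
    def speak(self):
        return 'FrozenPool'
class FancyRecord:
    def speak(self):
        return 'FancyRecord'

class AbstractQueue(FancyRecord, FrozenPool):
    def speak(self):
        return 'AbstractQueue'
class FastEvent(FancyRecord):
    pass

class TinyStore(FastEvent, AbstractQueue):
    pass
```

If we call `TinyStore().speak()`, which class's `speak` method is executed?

L[TinyStore] = TinyStore + merge(L[FastEvent], L[AbstractQueue], [FastEvent AbstractQueue])
  take FastEvent:  [FastEvent FancyRecord object] + [AbstractQueue FancyRecord FrozenPool TinyView RemoteActor object] + [FastEvent AbstractQueue]
  take AbstractQueue:  [FancyRecord object] + [AbstractQueue FancyRecord FrozenPool TinyView RemoteActor object] + [AbstractQueue]
  take FancyRecord:  [FancyRecord object] + [FancyRecord FrozenPool TinyView RemoteActor object]
  take FrozenPool:  [object] + [FrozenPool TinyView RemoteActor object]
  take TinyView:  [object] + [TinyView RemoteActor object]
  take RemoteActor:  [object] + [RemoteActor object]
  take object:  [object] + [object]
MRO: TinyStore FastEvent AbstractQueue FancyRecord FrozenPool TinyView RemoteActor object
speak is defined in: AbstractQueue, FancyRecord, FrozenPool. First along the MRO is AbstractQueue.

AbstractQueue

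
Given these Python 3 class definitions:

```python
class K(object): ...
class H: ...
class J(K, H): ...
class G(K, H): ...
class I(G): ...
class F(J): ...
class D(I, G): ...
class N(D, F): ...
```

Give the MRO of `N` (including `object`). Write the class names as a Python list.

L[N] = N + merge(L[D], L[F], [D F])
  take D:  [D I G K H object] + [F J K H object] + [D F]
  take I:  [I G K H object] + [F J K H object] + [F]
  take G:  [G K H object] + [F J K H object] + [F]
  take F:  [K H object] + [F J K H object] + [F]
  take J:  [K H object] + [J K H object]
  take K:  [K H object] + [K H object]
  take H:  [H object] + [H object]
  take object:  [object] + [object]

[N, D, I, G, F, J, K, H, object]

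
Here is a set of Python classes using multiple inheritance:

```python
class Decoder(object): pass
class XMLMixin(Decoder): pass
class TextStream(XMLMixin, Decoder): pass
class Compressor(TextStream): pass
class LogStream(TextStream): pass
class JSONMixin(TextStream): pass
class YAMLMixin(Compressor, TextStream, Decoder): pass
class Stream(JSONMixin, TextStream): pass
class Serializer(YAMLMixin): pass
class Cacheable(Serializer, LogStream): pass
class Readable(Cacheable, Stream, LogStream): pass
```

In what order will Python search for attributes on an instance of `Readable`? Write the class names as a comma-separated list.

Readable, Cacheable, Serializer, YAMLMixin, Compressor, Stream, LogStream, JSONMixin, TextStream, XMLMixin, Decoder, object

L[Readable] = Readable + merge(L[Cacheable], L[Stream], L[LogStream], [Cacheable Stream LogStream])
  take Cacheable:  [Cacheable Serializer YAMLMixin Compressor LogStream TextStream XMLMixin Decoder object] + [Stream JSONMixin TextStream XMLMixin Decoder object] + [LogStream TextStream XMLMixin Decoder object] + [Cacheable Stream LogStream]
  take Serializer:  [Serializer YAMLMixin Compressor LogStream TextStream XMLMixin Decoder object] + [Stream JSONMixin TextStream XMLMixin Decoder object] + [LogStream TextStream XMLMixin Decoder object] + [Stream LogStream]
  take YAMLMixin:  [YAMLMixin Compressor LogStream TextStream XMLMixin Decoder object] + [Stream JSONMixin TextStream XMLMixin Decoder object] + [LogStream TextStream XMLMixin Decoder object] + [Stream LogStream]
  take Compressor:  [Compressor LogStream TextStream XMLMixin Decoder object] + [Stream JSONMixin TextStream XMLMixin Decoder object] + [LogStream TextStream XMLMixin Decoder object] + [Stream LogStream]
  take Stream:  [LogStream TextStream XMLMixin Decoder object] + [Stream JSONMixin TextStream XMLMixin Decoder object] + [LogStream TextStream XMLMixin Decoder object] + [Stream LogStream]
  take LogStream:  [LogStream TextStream XMLMixin Decoder object] + [JSONMixin TextStream XMLMixin Decoder object] + [LogStream TextStream XMLMixin Decoder object] + [LogStream]
  take JSONMixin:  [TextStream XMLMixin Decoder object] + [JSONMixin TextStream XMLMixin Decoder object] + [TextStream XMLMixin Decoder object]
  take TextStream:  [TextStream XMLMixin Decoder object] + [TextStream XMLMixin Decoder object] + [TextStream XMLMixin Decoder object]
  take XMLMixin:  [XMLMixin Decoder object] + [XMLMixin Decoder object] + [XMLMixin Decoder object]
  take Decoder:  [Decoder object] + [Decoder object] + [Decoder object]
  take object:  [object] + [object] + [object]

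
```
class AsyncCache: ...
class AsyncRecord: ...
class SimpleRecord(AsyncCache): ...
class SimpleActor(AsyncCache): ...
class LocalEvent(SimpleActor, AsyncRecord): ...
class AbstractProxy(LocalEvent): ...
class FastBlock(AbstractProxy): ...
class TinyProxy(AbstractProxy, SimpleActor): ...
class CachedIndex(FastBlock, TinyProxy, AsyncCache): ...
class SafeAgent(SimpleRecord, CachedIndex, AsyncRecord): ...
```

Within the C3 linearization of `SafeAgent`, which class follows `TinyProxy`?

AbstractProxy

L[SafeAgent] = SafeAgent + merge(L[SimpleRecord], L[CachedIndex], L[AsyncRecord], [SimpleRecord CachedIndex AsyncRecord])
  take SimpleRecord:  [SimpleRecord AsyncCache object] + [CachedIndex FastBlock TinyProxy AbstractProxy LocalEvent SimpleActor AsyncCache AsyncRecord object] + [AsyncRecord object] + [SimpleRecord CachedIndex AsyncRecord]
  take CachedIndex:  [AsyncCache object] + [CachedIndex FastBlock TinyProxy AbstractProxy LocalEvent SimpleActor AsyncCache AsyncRecord object] + [AsyncRecord object] + [CachedIndex AsyncRecord]
  take FastBlock:  [AsyncCache object] + [FastBlock TinyProxy AbstractProxy LocalEvent SimpleActor AsyncCache AsyncRecord object] + [AsyncRecord object] + [AsyncRecord]
  take TinyProxy:  [AsyncCache object] + [TinyProxy AbstractProxy LocalEvent SimpleActor AsyncCache AsyncRecord object] + [AsyncRecord object] + [AsyncRecord]
  take AbstractProxy:  [AsyncCache object] + [AbstractProxy LocalEvent SimpleActor AsyncCache AsyncRecord object] + [AsyncRecord object] + [AsyncRecord]
  take LocalEvent:  [AsyncCache object] + [LocalEvent SimpleActor AsyncCache AsyncRecord object] + [AsyncRecord object] + [AsyncRecord]
  take SimpleActor:  [AsyncCache object] + [SimpleActor AsyncCache AsyncRecord object] + [AsyncRecord object] + [AsyncRecord]
  take AsyncCache:  [AsyncCache object] + [AsyncCache AsyncRecord object] + [AsyncRecord object] + [AsyncRecord]
  take AsyncRecord:  [object] + [AsyncRecord object] + [AsyncRecord object] + [AsyncRecord]
  take object:  [object] + [object] + [object]
MRO: SafeAgent SimpleRecord CachedIndex FastBlock TinyProxy AbstractProxy LocalEvent SimpleActor AsyncCache AsyncRecord object
TinyProxy is at position 4; next is AbstractProxy.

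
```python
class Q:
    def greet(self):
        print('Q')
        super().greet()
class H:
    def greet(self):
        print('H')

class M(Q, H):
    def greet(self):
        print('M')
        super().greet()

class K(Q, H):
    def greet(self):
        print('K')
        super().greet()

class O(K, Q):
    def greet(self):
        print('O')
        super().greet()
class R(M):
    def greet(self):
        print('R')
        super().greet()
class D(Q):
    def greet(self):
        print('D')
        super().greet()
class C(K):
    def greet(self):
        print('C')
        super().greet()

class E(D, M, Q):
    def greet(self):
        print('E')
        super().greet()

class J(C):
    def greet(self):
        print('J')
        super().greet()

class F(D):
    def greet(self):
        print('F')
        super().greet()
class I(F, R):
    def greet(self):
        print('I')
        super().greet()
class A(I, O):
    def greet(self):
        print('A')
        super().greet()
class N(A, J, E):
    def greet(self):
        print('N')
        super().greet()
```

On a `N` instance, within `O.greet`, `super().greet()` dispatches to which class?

L[N] = N + merge(L[A], L[J], L[E], [A J E])
  take A:  [A I F D R M O K Q H object] + [J C K Q H object] + [E D M Q H object] + [A J E]
  take I:  [I F D R M O K Q H object] + [J C K Q H object] + [E D M Q H object] + [J E]
  take F:  [F D R M O K Q H object] + [J C K Q H object] + [E D M Q H object] + [J E]
  take J:  [D R M O K Q H object] + [J C K Q H object] + [E D M Q H object] + [J E]
  take C:  [D R M O K Q H object] + [C K Q H object] + [E D M Q H object] + [E]
  take E:  [D R M O K Q H object] + [K Q H object] + [E D M Q H object] + [E]
  take D:  [D R M O K Q H object] + [K Q H object] + [D M Q H object]
  take R:  [R M O K Q H object] + [K Q H object] + [M Q H object]
  take M:  [M O K Q H object] + [K Q H object] + [M Q H object]
  take O:  [O K Q H object] + [K Q H object] + [Q H object]
  take K:  [K Q H object] + [K Q H object] + [Q H object]
  take Q:  [Q H object] + [Q H object] + [Q H object]
  take H:  [H object] + [H object] + [H object]
  take object:  [object] + [object] + [object]
MRO: N A I F J C E D R M O K Q H object
super() in O.greet on a N instance goes to the class after O in N's MRO: K.

K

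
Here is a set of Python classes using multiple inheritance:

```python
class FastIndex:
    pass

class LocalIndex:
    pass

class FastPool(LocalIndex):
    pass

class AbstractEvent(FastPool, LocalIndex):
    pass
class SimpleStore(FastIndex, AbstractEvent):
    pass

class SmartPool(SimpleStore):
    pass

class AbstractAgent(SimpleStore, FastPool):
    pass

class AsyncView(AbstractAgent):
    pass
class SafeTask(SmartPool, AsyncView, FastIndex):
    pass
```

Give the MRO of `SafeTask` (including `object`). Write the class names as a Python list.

[SafeTask, SmartPool, AsyncView, AbstractAgent, SimpleStore, FastIndex, AbstractEvent, FastPool, LocalIndex, object]

L[SafeTask] = SafeTask + merge(L[SmartPool], L[AsyncView], L[FastIndex], [SmartPool AsyncView FastIndex])
  take SmartPool:  [SmartPool SimpleStore FastIndex AbstractEvent FastPool LocalIndex object] + [AsyncView AbstractAgent SimpleStore FastIndex AbstractEvent FastPool LocalIndex object] + [FastIndex object] + [SmartPool AsyncView FastIndex]
  take AsyncView:  [SimpleStore FastIndex AbstractEvent FastPool LocalIndex object] + [AsyncView AbstractAgent SimpleStore FastIndex AbstractEvent FastPool LocalIndex object] + [FastIndex object] + [AsyncView FastIndex]
  take AbstractAgent:  [SimpleStore FastIndex AbstractEvent FastPool LocalIndex object] + [AbstractAgent SimpleStore FastIndex AbstractEvent FastPool LocalIndex object] + [FastIndex object] + [FastIndex]
  take SimpleStore:  [SimpleStore FastIndex AbstractEvent FastPool LocalIndex object] + [SimpleStore FastIndex AbstractEvent FastPool LocalIndex object] + [FastIndex object] + [FastIndex]
  take FastIndex:  [FastIndex AbstractEvent FastPool LocalIndex object] + [FastIndex AbstractEvent FastPool LocalIndex object] + [FastIndex object] + [FastIndex]
  take AbstractEvent:  [AbstractEvent FastPool LocalIndex object] + [AbstractEvent FastPool LocalIndex object] + [object]
  take FastPool:  [FastPool LocalIndex object] + [FastPool LocalIndex object] + [object]
  take LocalIndex:  [LocalIndex object] + [LocalIndex object] + [object]
  take object:  [object] + [object] + [object]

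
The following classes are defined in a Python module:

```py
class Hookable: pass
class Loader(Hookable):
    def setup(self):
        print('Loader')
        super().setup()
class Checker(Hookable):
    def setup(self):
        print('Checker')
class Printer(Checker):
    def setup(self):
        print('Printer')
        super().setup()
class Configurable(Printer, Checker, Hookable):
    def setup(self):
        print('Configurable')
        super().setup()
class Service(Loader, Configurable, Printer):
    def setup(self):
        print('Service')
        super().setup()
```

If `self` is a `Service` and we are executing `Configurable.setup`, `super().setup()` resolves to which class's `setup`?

Printer

L[Service] = Service + merge(L[Loader], L[Configurable], L[Printer], [Loader Configurable Printer])
  take Loader:  [Loader Hookable object] + [Configurable Printer Checker Hookable object] + [Printer Checker Hookable object] + [Loader Configurable Printer]
  take Configurable:  [Hookable object] + [Configurable Printer Checker Hookable object] + [Printer Checker Hookable object] + [Configurable Printer]
  take Printer:  [Hookable object] + [Printer Checker Hookable object] + [Printer Checker Hookable object] + [Printer]
  take Checker:  [Hookable object] + [Checker Hookable object] + [Checker Hookable object]
  take Hookable:  [Hookable object] + [Hookable object] + [Hookable object]
  take object:  [object] + [object] + [object]
MRO: Service Loader Configurable Printer Checker Hookable object
super() in Configurable.setup on a Service instance goes to the class after Configurable in Service's MRO: Printer.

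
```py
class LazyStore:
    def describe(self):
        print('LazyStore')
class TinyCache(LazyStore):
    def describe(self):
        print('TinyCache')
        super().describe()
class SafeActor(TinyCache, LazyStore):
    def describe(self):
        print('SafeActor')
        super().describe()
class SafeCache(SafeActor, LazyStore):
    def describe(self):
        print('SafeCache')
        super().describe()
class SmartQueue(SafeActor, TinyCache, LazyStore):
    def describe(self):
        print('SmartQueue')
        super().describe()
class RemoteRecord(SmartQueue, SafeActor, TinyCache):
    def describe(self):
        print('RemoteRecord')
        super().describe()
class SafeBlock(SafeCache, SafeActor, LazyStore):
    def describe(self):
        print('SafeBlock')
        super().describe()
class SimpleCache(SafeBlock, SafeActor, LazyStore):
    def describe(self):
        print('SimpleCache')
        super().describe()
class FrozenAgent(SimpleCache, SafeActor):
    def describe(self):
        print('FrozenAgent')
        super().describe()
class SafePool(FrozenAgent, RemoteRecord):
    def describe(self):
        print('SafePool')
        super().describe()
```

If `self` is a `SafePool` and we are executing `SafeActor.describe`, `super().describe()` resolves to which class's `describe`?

TinyCache

L[SafePool] = SafePool + merge(L[FrozenAgent], L[RemoteRecord], [FrozenAgent RemoteRecord])
  take FrozenAgent:  [FrozenAgent SimpleCache SafeBlock SafeCache SafeActor TinyCache LazyStore object] + [RemoteRecord SmartQueue SafeActor TinyCache LazyStore object] + [FrozenAgent RemoteRecord]
  take SimpleCache:  [SimpleCache SafeBlock SafeCache SafeActor TinyCache LazyStore object] + [RemoteRecord SmartQueue SafeActor TinyCache LazyStore object] + [RemoteRecord]
  take SafeBlock:  [SafeBlock SafeCache SafeActor TinyCache LazyStore object] + [RemoteRecord SmartQueue SafeActor TinyCache LazyStore object] + [RemoteRecord]
  take SafeCache:  [SafeCache SafeActor TinyCache LazyStore object] + [RemoteRecord SmartQueue SafeActor TinyCache LazyStore object] + [RemoteRecord]
  take RemoteRecord:  [SafeActor TinyCache LazyStore object] + [RemoteRecord SmartQueue SafeActor TinyCache LazyStore object] + [RemoteRecord]
  take SmartQueue:  [SafeActor TinyCache LazyStore object] + [SmartQueue SafeActor TinyCache LazyStore object]
  take SafeActor:  [SafeActor TinyCache LazyStore object] + [SafeActor TinyCache LazyStore object]
  take TinyCache:  [TinyCache LazyStore object] + [TinyCache LazyStore object]
  take LazyStore:  [LazyStore object] + [LazyStore object]
  take object:  [object] + [object]
MRO: SafePool FrozenAgent SimpleCache SafeBlock SafeCache RemoteRecord SmartQueue SafeActor TinyCache LazyStore object
super() in SafeActor.describe on a SafePool instance goes to the class after SafeActor in SafePool's MRO: TinyCache.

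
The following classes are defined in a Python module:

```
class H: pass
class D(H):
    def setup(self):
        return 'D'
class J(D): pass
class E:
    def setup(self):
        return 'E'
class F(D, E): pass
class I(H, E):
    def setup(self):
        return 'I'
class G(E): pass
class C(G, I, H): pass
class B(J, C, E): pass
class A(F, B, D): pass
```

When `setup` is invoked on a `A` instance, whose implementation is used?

D

L[A] = A + merge(L[F], L[B], L[D], [F B D])
  take F:  [F D H E object] + [B J D C G I H E object] + [D H object] + [F B D]
  take B:  [D H E object] + [B J D C G I H E object] + [D H object] + [B D]
  take J:  [D H E object] + [J D C G I H E object] + [D H object] + [D]
  take D:  [D H E object] + [D C G I H E object] + [D H object] + [D]
  take C:  [H E object] + [C G I H E object] + [H object]
  take G:  [H E object] + [G I H E object] + [H object]
  take I:  [H E object] + [I H E object] + [H object]
  take H:  [H E object] + [H E object] + [H object]
  take E:  [E object] + [E object] + [object]
  take object:  [object] + [object] + [object]
MRO: A F B J D C G I H E object
setup is defined in: D, E, I. First along the MRO is D.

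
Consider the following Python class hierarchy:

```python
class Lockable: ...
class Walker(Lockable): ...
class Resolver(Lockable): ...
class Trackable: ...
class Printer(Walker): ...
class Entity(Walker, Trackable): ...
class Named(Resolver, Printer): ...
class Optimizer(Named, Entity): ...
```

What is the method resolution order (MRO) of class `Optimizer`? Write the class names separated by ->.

L[Optimizer] = Optimizer + merge(L[Named], L[Entity], [Named Entity])
  take Named:  [Named Resolver Printer Walker Lockable object] + [Entity Walker Lockable Trackable object] + [Named Entity]
  take Resolver:  [Resolver Printer Walker Lockable object] + [Entity Walker Lockable Trackable object] + [Entity]
  take Printer:  [Printer Walker Lockable object] + [Entity Walker Lockable Trackable object] + [Entity]
  take Entity:  [Walker Lockable object] + [Entity Walker Lockable Trackable object] + [Entity]
  take Walker:  [Walker Lockable object] + [Walker Lockable Trackable object]
  take Lockable:  [Lockable object] + [Lockable Trackable object]
  take Trackable:  [object] + [Trackable object]
  take object:  [object] + [object]

Optimizer -> Named -> Resolver -> Printer -> Entity -> Walker -> Lockable -> Trackable -> object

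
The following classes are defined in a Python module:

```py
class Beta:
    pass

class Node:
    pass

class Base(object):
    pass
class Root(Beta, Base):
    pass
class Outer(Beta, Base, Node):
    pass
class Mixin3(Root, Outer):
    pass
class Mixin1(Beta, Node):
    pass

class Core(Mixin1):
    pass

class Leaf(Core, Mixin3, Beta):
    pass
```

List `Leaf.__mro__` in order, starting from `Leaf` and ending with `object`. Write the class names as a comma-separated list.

Leaf, Core, Mixin1, Mixin3, Root, Outer, Beta, Base, Node, object

L[Leaf] = Leaf + merge(L[Core], L[Mixin3], L[Beta], [Core Mixin3 Beta])
  take Core:  [Core Mixin1 Beta Node object] + [Mixin3 Root Outer Beta Base Node object] + [Beta object] + [Core Mixin3 Beta]
  take Mixin1:  [Mixin1 Beta Node object] + [Mixin3 Root Outer Beta Base Node object] + [Beta object] + [Mixin3 Beta]
  take Mixin3:  [Beta Node object] + [Mixin3 Root Outer Beta Base Node object] + [Beta object] + [Mixin3 Beta]
  take Root:  [Beta Node object] + [Root Outer Beta Base Node object] + [Beta object] + [Beta]
  take Outer:  [Beta Node object] + [Outer Beta Base Node object] + [Beta object] + [Beta]
  take Beta:  [Beta Node object] + [Beta Base Node object] + [Beta object] + [Beta]
  take Base:  [Node object] + [Base Node object] + [object]
  take Node:  [Node object] + [Node object] + [object]
  take object:  [object] + [object] + [object]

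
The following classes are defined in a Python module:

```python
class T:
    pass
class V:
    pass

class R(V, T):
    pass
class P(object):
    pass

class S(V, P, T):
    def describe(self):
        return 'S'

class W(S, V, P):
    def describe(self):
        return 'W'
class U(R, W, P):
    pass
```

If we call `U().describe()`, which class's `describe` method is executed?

W

L[U] = U + merge(L[R], L[W], L[P], [R W P])
  take R:  [R V T object] + [W S V P T object] + [P object] + [R W P]
  take W:  [V T object] + [W S V P T object] + [P object] + [W P]
  take S:  [V T object] + [S V P T object] + [P object] + [P]
  take V:  [V T object] + [V P T object] + [P object] + [P]
  take P:  [T object] + [P T object] + [P object] + [P]
  take T:  [T object] + [T object] + [object]
  take object:  [object] + [object] + [object]
MRO: U R W S V P T object
describe is defined in: S, W. First along the MRO is W.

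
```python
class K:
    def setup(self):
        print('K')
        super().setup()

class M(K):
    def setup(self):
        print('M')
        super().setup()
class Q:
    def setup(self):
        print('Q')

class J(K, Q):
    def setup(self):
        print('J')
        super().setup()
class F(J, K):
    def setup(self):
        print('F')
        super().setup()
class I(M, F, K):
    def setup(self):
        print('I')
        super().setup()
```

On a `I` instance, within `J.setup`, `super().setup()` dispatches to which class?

K

L[I] = I + merge(L[M], L[F], L[K], [M F K])
  take M:  [M K object] + [F J K Q object] + [K object] + [M F K]
  take F:  [K object] + [F J K Q object] + [K object] + [F K]
  take J:  [K object] + [J K Q object] + [K object] + [K]
  take K:  [K object] + [K Q object] + [K object] + [K]
  take Q:  [object] + [Q object] + [object]
  take object:  [object] + [object] + [object]
MRO: I M F J K Q object
super() in J.setup on a I instance goes to the class after J in I's MRO: K.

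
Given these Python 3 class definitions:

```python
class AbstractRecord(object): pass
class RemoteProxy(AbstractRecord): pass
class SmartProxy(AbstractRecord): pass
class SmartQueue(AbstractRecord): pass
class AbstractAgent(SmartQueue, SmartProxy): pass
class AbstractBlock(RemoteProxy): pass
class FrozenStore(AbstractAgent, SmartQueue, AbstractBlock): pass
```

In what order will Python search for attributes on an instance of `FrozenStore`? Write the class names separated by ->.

L[FrozenStore] = FrozenStore + merge(L[AbstractAgent], L[SmartQueue], L[AbstractBlock], [AbstractAgent SmartQueue AbstractBlock])
  take AbstractAgent:  [AbstractAgent SmartQueue SmartProxy AbstractRecord object] + [SmartQueue AbstractRecord object] + [AbstractBlock RemoteProxy AbstractRecord object] + [AbstractAgent SmartQueue AbstractBlock]
  take SmartQueue:  [SmartQueue SmartProxy AbstractRecord object] + [SmartQueue AbstractRecord object] + [AbstractBlock RemoteProxy AbstractRecord object] + [SmartQueue AbstractBlock]
  take SmartProxy:  [SmartProxy AbstractRecord object] + [AbstractRecord object] + [AbstractBlock RemoteProxy AbstractRecord object] + [AbstractBlock]
  take AbstractBlock:  [AbstractRecord object] + [AbstractRecord object] + [AbstractBlock RemoteProxy AbstractRecord object] + [AbstractBlock]
  take RemoteProxy:  [AbstractRecord object] + [AbstractRecord object] + [RemoteProxy AbstractRecord object]
  take AbstractRecord:  [AbstractRecord object] + [AbstractRecord object] + [AbstractRecord object]
  take object:  [object] + [object] + [object]

FrozenStore -> AbstractAgent -> SmartQueue -> SmartProxy -> AbstractBlock -> RemoteProxy -> AbstractRecord -> object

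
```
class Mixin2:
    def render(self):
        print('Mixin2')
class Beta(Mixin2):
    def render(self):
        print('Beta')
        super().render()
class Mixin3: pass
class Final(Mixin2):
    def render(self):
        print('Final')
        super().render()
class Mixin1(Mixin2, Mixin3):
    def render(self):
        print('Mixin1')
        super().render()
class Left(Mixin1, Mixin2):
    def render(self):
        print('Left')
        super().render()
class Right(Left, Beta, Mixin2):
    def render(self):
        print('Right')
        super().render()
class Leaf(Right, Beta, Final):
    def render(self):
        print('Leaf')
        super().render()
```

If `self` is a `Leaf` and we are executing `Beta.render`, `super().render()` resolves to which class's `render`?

Final

L[Leaf] = Leaf + merge(L[Right], L[Beta], L[Final], [Right Beta Final])
  take Right:  [Right Left Mixin1 Beta Mixin2 Mixin3 object] + [Beta Mixin2 object] + [Final Mixin2 object] + [Right Beta Final]
  take Left:  [Left Mixin1 Beta Mixin2 Mixin3 object] + [Beta Mixin2 object] + [Final Mixin2 object] + [Beta Final]
  take Mixin1:  [Mixin1 Beta Mixin2 Mixin3 object] + [Beta Mixin2 object] + [Final Mixin2 object] + [Beta Final]
  take Beta:  [Beta Mixin2 Mixin3 object] + [Beta Mixin2 object] + [Final Mixin2 object] + [Beta Final]
  take Final:  [Mixin2 Mixin3 object] + [Mixin2 object] + [Final Mixin2 object] + [Final]
  take Mixin2:  [Mixin2 Mixin3 object] + [Mixin2 object] + [Mixin2 object]
  take Mixin3:  [Mixin3 object] + [object] + [object]
  take object:  [object] + [object] + [object]
MRO: Leaf Right Left Mixin1 Beta Final Mixin2 Mixin3 object
super() in Beta.render on a Leaf instance goes to the class after Beta in Leaf's MRO: Final.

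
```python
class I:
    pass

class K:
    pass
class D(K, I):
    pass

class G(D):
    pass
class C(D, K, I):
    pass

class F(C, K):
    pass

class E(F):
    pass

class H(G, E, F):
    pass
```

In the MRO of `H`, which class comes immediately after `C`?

L[H] = H + merge(L[G], L[E], L[F], [G E F])
  take G:  [G D K I object] + [E F C D K I object] + [F C D K I object] + [G E F]
  take E:  [D K I object] + [E F C D K I object] + [F C D K I object] + [E F]
  take F:  [D K I object] + [F C D K I object] + [F C D K I object] + [F]
  take C:  [D K I object] + [C D K I object] + [C D K I object]
  take D:  [D K I object] + [D K I object] + [D K I object]
  take K:  [K I object] + [K I object] + [K I object]
  take I:  [I object] + [I object] + [I object]
  take object:  [object] + [object] + [object]
MRO: H G E F C D K I object
C is at position 4; next is D.

D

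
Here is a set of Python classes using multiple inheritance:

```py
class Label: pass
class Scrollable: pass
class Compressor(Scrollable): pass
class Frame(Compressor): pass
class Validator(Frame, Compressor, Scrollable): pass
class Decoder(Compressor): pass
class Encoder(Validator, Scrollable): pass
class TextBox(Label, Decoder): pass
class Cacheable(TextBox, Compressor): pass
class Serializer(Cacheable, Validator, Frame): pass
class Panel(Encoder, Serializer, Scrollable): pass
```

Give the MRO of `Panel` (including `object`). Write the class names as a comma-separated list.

L[Panel] = Panel + merge(L[Encoder], L[Serializer], L[Scrollable], [Encoder Serializer Scrollable])
  take Encoder:  [Encoder Validator Frame Compressor Scrollable object] + [Serializer Cacheable TextBox Label Decoder Validator Frame Compressor Scrollable object] + [Scrollable object] + [Encoder Serializer Scrollable]
  take Serializer:  [Validator Frame Compressor Scrollable object] + [Serializer Cacheable TextBox Label Decoder Validator Frame Compressor Scrollable object] + [Scrollable object] + [Serializer Scrollable]
  take Cacheable:  [Validator Frame Compressor Scrollable object] + [Cacheable TextBox Label Decoder Validator Frame Compressor Scrollable object] + [Scrollable object] + [Scrollable]
  take TextBox:  [Validator Frame Compressor Scrollable object] + [TextBox Label Decoder Validator Frame Compressor Scrollable object] + [Scrollable object] + [Scrollable]
  take Label:  [Validator Frame Compressor Scrollable object] + [Label Decoder Validator Frame Compressor Scrollable object] + [Scrollable object] + [Scrollable]
  take Decoder:  [Validator Frame Compressor Scrollable object] + [Decoder Validator Frame Compressor Scrollable object] + [Scrollable object] + [Scrollable]
  take Validator:  [Validator Frame Compressor Scrollable object] + [Validator Frame Compressor Scrollable object] + [Scrollable object] + [Scrollable]
  take Frame:  [Frame Compressor Scrollable object] + [Frame Compressor Scrollable object] + [Scrollable object] + [Scrollable]
  take Compressor:  [Compressor Scrollable object] + [Compressor Scrollable object] + [Scrollable object] + [Scrollable]
  take Scrollable:  [Scrollable object] + [Scrollable object] + [Scrollable object] + [Scrollable]
  take object:  [object] + [object] + [object]

Panel, Encoder, Serializer, Cacheable, TextBox, Label, Decoder, Validator, Frame, Compressor, Scrollable, object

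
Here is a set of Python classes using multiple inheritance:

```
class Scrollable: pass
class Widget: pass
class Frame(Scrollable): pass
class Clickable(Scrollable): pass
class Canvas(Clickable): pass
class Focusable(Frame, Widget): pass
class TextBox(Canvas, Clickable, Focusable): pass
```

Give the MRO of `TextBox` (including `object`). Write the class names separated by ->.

TextBox -> Canvas -> Clickable -> Focusable -> Frame -> Scrollable -> Widget -> object

L[TextBox] = TextBox + merge(L[Canvas], L[Clickable], L[Focusable], [Canvas Clickable Focusable])
  take Canvas:  [Canvas Clickable Scrollable object] + [Clickable Scrollable object] + [Focusable Frame Scrollable Widget object] + [Canvas Clickable Focusable]
  take Clickable:  [Clickable Scrollable object] + [Clickable Scrollable object] + [Focusable Frame Scrollable Widget object] + [Clickable Focusable]
  take Focusable:  [Scrollable object] + [Scrollable object] + [Focusable Frame Scrollable Widget object] + [Focusable]
  take Frame:  [Scrollable object] + [Scrollable object] + [Frame Scrollable Widget object]
  take Scrollable:  [Scrollable object] + [Scrollable object] + [Scrollable Widget object]
  take Widget:  [object] + [object] + [Widget object]
  take object:  [object] + [object] + [object]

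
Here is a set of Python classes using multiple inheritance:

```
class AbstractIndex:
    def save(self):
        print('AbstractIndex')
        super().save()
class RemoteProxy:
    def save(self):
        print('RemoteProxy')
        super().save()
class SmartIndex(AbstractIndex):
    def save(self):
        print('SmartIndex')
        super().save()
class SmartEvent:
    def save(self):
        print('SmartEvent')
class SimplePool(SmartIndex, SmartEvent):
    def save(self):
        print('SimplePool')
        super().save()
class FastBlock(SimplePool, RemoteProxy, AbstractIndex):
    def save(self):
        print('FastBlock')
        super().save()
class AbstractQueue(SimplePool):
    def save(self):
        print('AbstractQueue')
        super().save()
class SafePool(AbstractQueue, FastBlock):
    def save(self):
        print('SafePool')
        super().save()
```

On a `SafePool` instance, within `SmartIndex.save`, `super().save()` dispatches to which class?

L[SafePool] = SafePool + merge(L[AbstractQueue], L[FastBlock], [AbstractQueue FastBlock])
  take AbstractQueue:  [AbstractQueue SimplePool SmartIndex AbstractIndex SmartEvent object] + [FastBlock SimplePool SmartIndex RemoteProxy AbstractIndex SmartEvent object] + [AbstractQueue FastBlock]
  take FastBlock:  [SimplePool SmartIndex AbstractIndex SmartEvent object] + [FastBlock SimplePool SmartIndex RemoteProxy AbstractIndex SmartEvent object] + [FastBlock]
  take SimplePool:  [SimplePool SmartIndex AbstractIndex SmartEvent object] + [SimplePool SmartIndex RemoteProxy AbstractIndex SmartEvent object]
  take SmartIndex:  [SmartIndex AbstractIndex SmartEvent object] + [SmartIndex RemoteProxy AbstractIndex SmartEvent object]
  take RemoteProxy:  [AbstractIndex SmartEvent object] + [RemoteProxy AbstractIndex SmartEvent object]
  take AbstractIndex:  [AbstractIndex SmartEvent object] + [AbstractIndex SmartEvent object]
  take SmartEvent:  [SmartEvent object] + [SmartEvent object]
  take object:  [object] + [object]
MRO: SafePool AbstractQueue FastBlock SimplePool SmartIndex RemoteProxy AbstractIndex SmartEvent object
super() in SmartIndex.save on a SafePool instance goes to the class after SmartIndex in SafePool's MRO: RemoteProxy.

RemoteProxy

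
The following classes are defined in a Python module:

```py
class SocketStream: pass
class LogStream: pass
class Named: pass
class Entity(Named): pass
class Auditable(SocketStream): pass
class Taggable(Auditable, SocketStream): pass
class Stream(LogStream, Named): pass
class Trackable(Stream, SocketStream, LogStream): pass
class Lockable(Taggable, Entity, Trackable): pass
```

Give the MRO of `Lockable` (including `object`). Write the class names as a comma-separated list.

Lockable, Taggable, Auditable, Entity, Trackable, Stream, SocketStream, LogStream, Named, object

L[Lockable] = Lockable + merge(L[Taggable], L[Entity], L[Trackable], [Taggable Entity Trackable])
  take Taggable:  [Taggable Auditable SocketStream object] + [Entity Named object] + [Trackable Stream SocketStream LogStream Named object] + [Taggable Entity Trackable]
  take Auditable:  [Auditable SocketStream object] + [Entity Named object] + [Trackable Stream SocketStream LogStream Named object] + [Entity Trackable]
  take Entity:  [SocketStream object] + [Entity Named object] + [Trackable Stream SocketStream LogStream Named object] + [Entity Trackable]
  take Trackable:  [SocketStream object] + [Named object] + [Trackable Stream SocketStream LogStream Named object] + [Trackable]
  take Stream:  [SocketStream object] + [Named object] + [Stream SocketStream LogStream Named object]
  take SocketStream:  [SocketStream object] + [Named object] + [SocketStream LogStream Named object]
  take LogStream:  [object] + [Named object] + [LogStream Named object]
  take Named:  [object] + [Named object] + [Named object]
  take object:  [object] + [object] + [object]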